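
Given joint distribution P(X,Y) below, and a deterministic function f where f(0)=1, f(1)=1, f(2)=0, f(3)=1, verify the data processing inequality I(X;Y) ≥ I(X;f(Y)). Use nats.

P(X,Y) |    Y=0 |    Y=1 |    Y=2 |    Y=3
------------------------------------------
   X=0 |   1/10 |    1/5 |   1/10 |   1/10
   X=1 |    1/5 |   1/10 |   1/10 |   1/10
I(X;Y) = 0.0340, I(X;f(Y)) = 0.0000, inequality holds: 0.0340 ≥ 0.0000

Data Processing Inequality: For any Markov chain X → Y → Z, we have I(X;Y) ≥ I(X;Z).

Here Z = f(Y) is a deterministic function of Y, forming X → Y → Z.

Original I(X;Y) = 0.0340 nats

After applying f:
P(X,Z) where Z=f(Y):
- P(X,Z=0) = P(X,Y=2)
- P(X,Z=1) = P(X,Y=0) + P(X,Y=1) + P(X,Y=3)

I(X;Z) = I(X;f(Y)) = 0.0000 nats

Verification: 0.0340 ≥ 0.0000 ✓

Information cannot be created by processing; the function f can only lose information about X.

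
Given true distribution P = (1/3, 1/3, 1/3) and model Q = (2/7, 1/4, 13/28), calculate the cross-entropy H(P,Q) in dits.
0.4931 dits

Cross-entropy: H(P,Q) = -Σ p(x) log q(x)

Alternatively: H(P,Q) = H(P) + D_KL(P||Q)
H(P) = 0.4771 dits
D_KL(P||Q) = 0.0160 dits

H(P,Q) = 0.4771 + 0.0160 = 0.4931 dits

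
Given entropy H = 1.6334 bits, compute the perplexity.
3.1024

Perplexity is 2^H (or exp(H) for natural log).

H = 1.6334 bits
Perplexity = 2^1.6334 = 3.1024

Interpretation: The model's uncertainty is equivalent to choosing uniformly among 3.1 options.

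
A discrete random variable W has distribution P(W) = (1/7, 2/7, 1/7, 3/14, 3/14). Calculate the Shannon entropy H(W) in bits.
2.2709 bits

Shannon entropy is H(X) = -Σ p(x) log p(x).

For P = (1/7, 2/7, 1/7, 3/14, 3/14):
H = -1/7 × log_2(1/7) -2/7 × log_2(2/7) -1/7 × log_2(1/7) -3/14 × log_2(3/14) -3/14 × log_2(3/14)
H = 2.2709 bits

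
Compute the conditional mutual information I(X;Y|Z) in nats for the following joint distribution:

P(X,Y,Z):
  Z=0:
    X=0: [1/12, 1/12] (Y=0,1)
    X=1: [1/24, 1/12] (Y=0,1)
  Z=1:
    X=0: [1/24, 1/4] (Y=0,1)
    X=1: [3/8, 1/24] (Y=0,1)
0.2289 nats

Conditional mutual information: I(X;Y|Z) = H(X|Z) + H(Y|Z) - H(X,Y|Z)

H(Z) = 0.6036
H(X,Z) = 1.2827 → H(X|Z) = 0.6791
H(Y,Z) = 1.2827 → H(Y|Z) = 0.6791
H(X,Y,Z) = 1.7329 → H(X,Y|Z) = 1.1292

I(X;Y|Z) = 0.6791 + 0.6791 - 1.1292 = 0.2289 nats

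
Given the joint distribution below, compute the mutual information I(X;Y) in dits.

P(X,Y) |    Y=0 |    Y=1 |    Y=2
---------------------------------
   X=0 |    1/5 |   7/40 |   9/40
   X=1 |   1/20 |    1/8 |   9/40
0.0140 dits

Mutual information: I(X;Y) = H(X) + H(Y) - H(X,Y)

Marginals:
P(X) = (3/5, 2/5), H(X) = 0.2923 dits
P(Y) = (1/4, 3/10, 9/20), H(Y) = 0.4634 dits

Joint entropy: H(X,Y) = 0.7417 dits

I(X;Y) = 0.2923 + 0.4634 - 0.7417 = 0.0140 dits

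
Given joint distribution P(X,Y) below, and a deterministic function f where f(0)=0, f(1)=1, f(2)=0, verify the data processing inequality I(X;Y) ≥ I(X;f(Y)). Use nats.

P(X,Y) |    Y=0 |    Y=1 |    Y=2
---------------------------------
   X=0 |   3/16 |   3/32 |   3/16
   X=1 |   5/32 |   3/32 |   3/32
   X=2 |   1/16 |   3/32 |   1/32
I(X;Y) = 0.0353, I(X;f(Y)) = 0.0282, inequality holds: 0.0353 ≥ 0.0282

Data Processing Inequality: For any Markov chain X → Y → Z, we have I(X;Y) ≥ I(X;Z).

Here Z = f(Y) is a deterministic function of Y, forming X → Y → Z.

Original I(X;Y) = 0.0353 nats

After applying f:
P(X,Z) where Z=f(Y):
- P(X,Z=0) = P(X,Y=0) + P(X,Y=2)
- P(X,Z=1) = P(X,Y=1)

I(X;Z) = I(X;f(Y)) = 0.0282 nats

Verification: 0.0353 ≥ 0.0282 ✓

Information cannot be created by processing; the function f can only lose information about X.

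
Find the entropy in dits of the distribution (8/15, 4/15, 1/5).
0.4385 dits

Shannon entropy is H(X) = -Σ p(x) log p(x).

For P = (8/15, 4/15, 1/5):
H = -8/15 × log_10(8/15) -4/15 × log_10(4/15) -1/5 × log_10(1/5)
H = 0.4385 dits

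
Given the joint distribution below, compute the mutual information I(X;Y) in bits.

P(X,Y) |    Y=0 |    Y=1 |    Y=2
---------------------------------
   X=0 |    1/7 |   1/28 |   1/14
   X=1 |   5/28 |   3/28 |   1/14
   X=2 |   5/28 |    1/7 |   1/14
0.0301 bits

Mutual information: I(X;Y) = H(X) + H(Y) - H(X,Y)

Marginals:
P(X) = (1/4, 5/14, 11/28), H(X) = 1.5601 bits
P(Y) = (1/2, 2/7, 3/14), H(Y) = 1.4926 bits

Joint entropy: H(X,Y) = 3.0226 bits

I(X;Y) = 1.5601 + 1.4926 - 3.0226 = 0.0301 bits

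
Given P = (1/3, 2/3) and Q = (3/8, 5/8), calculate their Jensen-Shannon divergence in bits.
0.0014 bits

Jensen-Shannon divergence is:
JSD(P||Q) = 0.5 × D_KL(P||M) + 0.5 × D_KL(Q||M)
where M = 0.5 × (P + Q) is the mixture distribution.

M = 0.5 × (1/3, 2/3) + 0.5 × (3/8, 5/8) = (0.354167, 0.645833)

D_KL(P||M) = 0.0014 bits
D_KL(Q||M) = 0.0014 bits

JSD(P||Q) = 0.5 × 0.0014 + 0.5 × 0.0014 = 0.0014 bits

Unlike KL divergence, JSD is symmetric and bounded: 0 ≤ JSD ≤ log(2).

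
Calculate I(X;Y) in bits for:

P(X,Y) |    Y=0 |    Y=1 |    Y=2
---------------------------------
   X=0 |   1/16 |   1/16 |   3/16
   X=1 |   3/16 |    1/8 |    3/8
0.0045 bits

Mutual information: I(X;Y) = H(X) + H(Y) - H(X,Y)

Marginals:
P(X) = (5/16, 11/16), H(X) = 0.8960 bits
P(Y) = (1/4, 3/16, 9/16), H(Y) = 1.4197 bits

Joint entropy: H(X,Y) = 2.3113 bits

I(X;Y) = 0.8960 + 1.4197 - 2.3113 = 0.0045 bits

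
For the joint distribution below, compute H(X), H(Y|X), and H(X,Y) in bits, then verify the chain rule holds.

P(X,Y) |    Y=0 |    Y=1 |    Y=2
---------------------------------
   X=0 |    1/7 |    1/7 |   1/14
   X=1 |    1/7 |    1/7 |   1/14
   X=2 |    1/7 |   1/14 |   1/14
H(X,Y) = 3.0931, H(X) = 1.5774, H(Y|X) = 1.5157 (all in bits)

Chain rule: H(X,Y) = H(X) + H(Y|X)

Left side — joint entropy directly:
H(X,Y) = -Σ p(x,y) log p(x,y) = 3.0931 bits

Right side — compute H(Y|X) from the conditional distributions:
P(X) = (5/14, 5/14, 2/7), so H(X) = 1.5774 bits
H(Y|X) = Σ_x P(X=x) · H(Y|X=x):
  P(Y|X=0) = (2/5, 2/5, 1/5), H(Y|X=0) = 1.5219, weight P(X=0) = 5/14
  P(Y|X=1) = (2/5, 2/5, 1/5), H(Y|X=1) = 1.5219, weight P(X=1) = 5/14
  P(Y|X=2) = (1/2, 1/4, 1/4), H(Y|X=2) = 1.5000, weight P(X=2) = 2/7
H(Y|X) = 1.5157 bits

H(X) + H(Y|X) = 1.5774 + 1.5157 = 3.0931 bits

Both sides equal 3.0931 bits. ✓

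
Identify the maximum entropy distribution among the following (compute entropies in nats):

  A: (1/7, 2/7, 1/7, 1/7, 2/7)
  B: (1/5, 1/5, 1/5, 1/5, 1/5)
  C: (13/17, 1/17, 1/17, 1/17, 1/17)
B

For a discrete distribution over n outcomes, entropy is maximized by the uniform distribution.

Computing entropies:
H(A) = 1.5498 nats
H(B) = 1.6094 nats
H(C) = 0.8718 nats

The uniform distribution (where all probabilities equal 1/5) achieves the maximum entropy of log_e(5) = 1.6094 nats.

Distribution B has the highest entropy.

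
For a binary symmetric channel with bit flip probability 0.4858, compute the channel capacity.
0.0006 bits

For a binary symmetric channel (BSC) with error probability p:
Capacity C = 1 - H(p) bits per symbol

where H(p) = -p log₂(p) - (1-p) log₂(1-p) is the binary entropy function.

H(0.4858) = 0.9994 bits
C = 1 - 0.9994 = 0.0006 bits per symbol

This means we can reliably transmit up to 0.0006 bits of information per channel use.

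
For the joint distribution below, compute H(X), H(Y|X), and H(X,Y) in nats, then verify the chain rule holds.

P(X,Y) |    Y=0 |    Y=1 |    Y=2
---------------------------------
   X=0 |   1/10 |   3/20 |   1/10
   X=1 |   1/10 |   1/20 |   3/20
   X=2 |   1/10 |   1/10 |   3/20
H(X,Y) = 2.1548, H(X) = 1.0961, H(Y|X) = 1.0587 (all in nats)

Chain rule: H(X,Y) = H(X) + H(Y|X)

Left side — joint entropy directly:
H(X,Y) = -Σ p(x,y) log p(x,y) = 2.1548 nats

Right side — compute H(Y|X) from the conditional distributions:
P(X) = (7/20, 3/10, 7/20), so H(X) = 1.0961 nats
H(Y|X) = Σ_x P(X=x) · H(Y|X=x):
  P(Y|X=0) = (2/7, 3/7, 2/7), H(Y|X=0) = 1.0790, weight P(X=0) = 7/20
  P(Y|X=1) = (1/3, 1/6, 1/2), H(Y|X=1) = 1.0114, weight P(X=1) = 3/10
  P(Y|X=2) = (2/7, 2/7, 3/7), H(Y|X=2) = 1.0790, weight P(X=2) = 7/20
H(Y|X) = 1.0587 nats

H(X) + H(Y|X) = 1.0961 + 1.0587 = 2.1548 nats

Both sides equal 2.1548 nats. ✓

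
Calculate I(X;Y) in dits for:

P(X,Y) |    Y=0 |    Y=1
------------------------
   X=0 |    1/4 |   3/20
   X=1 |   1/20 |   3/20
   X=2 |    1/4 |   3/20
0.0202 dits

Mutual information: I(X;Y) = H(X) + H(Y) - H(X,Y)

Marginals:
P(X) = (2/5, 1/5, 2/5), H(X) = 0.4581 dits
P(Y) = (11/20, 9/20), H(Y) = 0.2989 dits

Joint entropy: H(X,Y) = 0.7368 dits

I(X;Y) = 0.4581 + 0.2989 - 0.7368 = 0.0202 dits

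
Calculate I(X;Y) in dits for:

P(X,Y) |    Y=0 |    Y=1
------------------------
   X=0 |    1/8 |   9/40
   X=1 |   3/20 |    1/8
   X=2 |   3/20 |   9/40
0.0052 dits

Mutual information: I(X;Y) = H(X) + H(Y) - H(X,Y)

Marginals:
P(X) = (7/20, 11/40, 3/8), H(X) = 0.4735 dits
P(Y) = (17/40, 23/40), H(Y) = 0.2961 dits

Joint entropy: H(X,Y) = 0.7645 dits

I(X;Y) = 0.4735 + 0.2961 - 0.7645 = 0.0052 dits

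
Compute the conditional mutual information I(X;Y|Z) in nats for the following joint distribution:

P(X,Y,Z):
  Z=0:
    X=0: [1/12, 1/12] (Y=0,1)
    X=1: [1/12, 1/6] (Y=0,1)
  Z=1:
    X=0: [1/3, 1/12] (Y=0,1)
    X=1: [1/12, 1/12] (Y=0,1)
0.0307 nats

Conditional mutual information: I(X;Y|Z) = H(X|Z) + H(Y|Z) - H(X,Y|Z)

H(Z) = 0.6792
H(X,Z) = 1.3086 → H(X|Z) = 0.6294
H(Y,Z) = 1.3086 → H(Y|Z) = 0.6294
H(X,Y,Z) = 1.9073 → H(X,Y|Z) = 1.2281

I(X;Y|Z) = 0.6294 + 0.6294 - 1.2281 = 0.0307 nats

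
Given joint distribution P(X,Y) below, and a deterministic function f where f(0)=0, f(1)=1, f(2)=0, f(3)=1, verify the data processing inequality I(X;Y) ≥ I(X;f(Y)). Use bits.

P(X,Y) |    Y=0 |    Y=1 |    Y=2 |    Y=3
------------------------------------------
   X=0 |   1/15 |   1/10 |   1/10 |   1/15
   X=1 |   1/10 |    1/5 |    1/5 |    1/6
I(X;Y) = 0.0041, I(X;f(Y)) = 0.0016, inequality holds: 0.0041 ≥ 0.0016

Data Processing Inequality: For any Markov chain X → Y → Z, we have I(X;Y) ≥ I(X;Z).

Here Z = f(Y) is a deterministic function of Y, forming X → Y → Z.

Original I(X;Y) = 0.0041 bits

After applying f:
P(X,Z) where Z=f(Y):
- P(X,Z=0) = P(X,Y=0) + P(X,Y=2)
- P(X,Z=1) = P(X,Y=1) + P(X,Y=3)

I(X;Z) = I(X;f(Y)) = 0.0016 bits

Verification: 0.0041 ≥ 0.0016 ✓

Information cannot be created by processing; the function f can only lose information about X.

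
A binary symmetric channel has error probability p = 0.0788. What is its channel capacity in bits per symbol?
0.6021 bits

For a binary symmetric channel (BSC) with error probability p:
Capacity C = 1 - H(p) bits per symbol

where H(p) = -p log₂(p) - (1-p) log₂(1-p) is the binary entropy function.

H(0.0788) = 0.3979 bits
C = 1 - 0.3979 = 0.6021 bits per symbol

This means we can reliably transmit up to 0.6021 bits of information per channel use.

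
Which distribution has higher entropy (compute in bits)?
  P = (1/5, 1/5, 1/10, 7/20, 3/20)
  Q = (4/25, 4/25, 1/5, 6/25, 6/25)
Q

Computing entropies in bits:
H(P) = 2.2016
H(Q) = 2.2987

Distribution Q has higher entropy.

Intuition: The distribution closer to uniform (more spread out) has higher entropy.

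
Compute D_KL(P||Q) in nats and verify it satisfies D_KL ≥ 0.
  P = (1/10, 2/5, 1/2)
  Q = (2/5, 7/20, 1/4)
0.2614 nats

KL divergence satisfies the Gibbs inequality: D_KL(P||Q) ≥ 0 for all distributions P, Q.

D_KL(P||Q) = Σ p(x) log(p(x)/q(x))
Term by term:
  x=0: 1/10 × log_e[(1/10)/(2/5)] = -0.1386
  x=1: 2/5 × log_e[(2/5)/(7/20)] = 0.0534
  x=2: 1/2 × log_e[(1/2)/(1/4)] = 0.3466
D_KL(P||Q) = 0.2614 nats

D_KL(P||Q) = 0.2614 ≥ 0 ✓

This non-negativity is a fundamental property: relative entropy cannot be negative because it measures how different Q is from P.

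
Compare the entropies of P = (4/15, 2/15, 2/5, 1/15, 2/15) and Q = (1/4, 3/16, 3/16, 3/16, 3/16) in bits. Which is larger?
Q

Computing entropies in bits:
H(P) = 2.0729
H(Q) = 2.3113

Distribution Q has higher entropy.

Intuition: The distribution closer to uniform (more spread out) has higher entropy.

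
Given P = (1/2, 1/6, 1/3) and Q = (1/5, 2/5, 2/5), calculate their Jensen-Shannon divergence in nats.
0.0595 nats

Jensen-Shannon divergence is:
JSD(P||Q) = 0.5 × D_KL(P||M) + 0.5 × D_KL(Q||M)
where M = 0.5 × (P + Q) is the mixture distribution.

M = 0.5 × (1/2, 1/6, 1/3) + 0.5 × (1/5, 2/5, 2/5) = (7/20, 0.283333, 11/30)

D_KL(P||M) = 0.0581 nats
D_KL(Q||M) = 0.0608 nats

JSD(P||Q) = 0.5 × 0.0581 + 0.5 × 0.0608 = 0.0595 nats

Unlike KL divergence, JSD is symmetric and bounded: 0 ≤ JSD ≤ log(2).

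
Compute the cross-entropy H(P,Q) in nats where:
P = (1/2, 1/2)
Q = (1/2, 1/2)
0.6931 nats

Cross-entropy: H(P,Q) = -Σ p(x) log q(x)

Alternatively: H(P,Q) = H(P) + D_KL(P||Q)
H(P) = 0.6931 nats
D_KL(P||Q) = 0.0000 nats

H(P,Q) = 0.6931 + 0.0000 = 0.6931 nats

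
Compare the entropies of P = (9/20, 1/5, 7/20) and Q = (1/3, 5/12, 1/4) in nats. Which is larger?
Q

Computing entropies in nats:
H(P) = 1.0487
H(Q) = 1.0776

Distribution Q has higher entropy.

Intuition: The distribution closer to uniform (more spread out) has higher entropy.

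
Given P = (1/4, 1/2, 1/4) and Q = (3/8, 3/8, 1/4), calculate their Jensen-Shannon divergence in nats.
0.0108 nats

Jensen-Shannon divergence is:
JSD(P||Q) = 0.5 × D_KL(P||M) + 0.5 × D_KL(Q||M)
where M = 0.5 × (P + Q) is the mixture distribution.

M = 0.5 × (1/4, 1/2, 1/4) + 0.5 × (3/8, 3/8, 1/4) = (5/16, 7/16, 1/4)

D_KL(P||M) = 0.0110 nats
D_KL(Q||M) = 0.0106 nats

JSD(P||Q) = 0.5 × 0.0110 + 0.5 × 0.0106 = 0.0108 nats

Unlike KL divergence, JSD is symmetric and bounded: 0 ≤ JSD ≤ log(2).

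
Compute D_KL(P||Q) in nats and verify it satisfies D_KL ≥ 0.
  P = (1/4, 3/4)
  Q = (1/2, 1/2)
0.1308 nats

KL divergence satisfies the Gibbs inequality: D_KL(P||Q) ≥ 0 for all distributions P, Q.

D_KL(P||Q) = Σ p(x) log(p(x)/q(x))
Term by term:
  x=0: 1/4 × log_e[(1/4)/(1/2)] = -0.1733
  x=1: 3/4 × log_e[(3/4)/(1/2)] = 0.3041
D_KL(P||Q) = 0.1308 nats

D_KL(P||Q) = 0.1308 ≥ 0 ✓

This non-negativity is a fundamental property: relative entropy cannot be negative because it measures how different Q is from P.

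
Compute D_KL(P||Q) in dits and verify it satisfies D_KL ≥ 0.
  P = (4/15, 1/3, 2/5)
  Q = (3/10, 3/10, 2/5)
0.0016 dits

KL divergence satisfies the Gibbs inequality: D_KL(P||Q) ≥ 0 for all distributions P, Q.

D_KL(P||Q) = Σ p(x) log(p(x)/q(x))
Term by term:
  x=0: 4/15 × log_10[(4/15)/(3/10)] = -0.0136
  x=1: 1/3 × log_10[(1/3)/(3/10)] = 0.0153
  x=2: 2/5 × log_10[(2/5)/(2/5)] = 0.0000
D_KL(P||Q) = 0.0016 dits

D_KL(P||Q) = 0.0016 ≥ 0 ✓

This non-negativity is a fundamental property: relative entropy cannot be negative because it measures how different Q is from P.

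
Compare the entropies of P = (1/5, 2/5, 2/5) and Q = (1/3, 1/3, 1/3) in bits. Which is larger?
Q

Computing entropies in bits:
H(P) = 1.5219
H(Q) = 1.5850

Distribution Q has higher entropy.

Intuition: The distribution closer to uniform (more spread out) has higher entropy.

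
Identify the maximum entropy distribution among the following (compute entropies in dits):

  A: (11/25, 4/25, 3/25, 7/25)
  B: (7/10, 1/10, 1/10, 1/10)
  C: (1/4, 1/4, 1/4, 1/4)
C

For a discrete distribution over n outcomes, entropy is maximized by the uniform distribution.

Computing entropies:
H(A) = 0.5495 dits
H(B) = 0.4084 dits
H(C) = 0.6021 dits

The uniform distribution (where all probabilities equal 1/4) achieves the maximum entropy of log_10(4) = 0.6021 dits.

Distribution C has the highest entropy.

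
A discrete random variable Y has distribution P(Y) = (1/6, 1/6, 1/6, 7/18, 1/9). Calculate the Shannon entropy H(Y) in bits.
2.1746 bits

Shannon entropy is H(X) = -Σ p(x) log p(x).

For P = (1/6, 1/6, 1/6, 7/18, 1/9):
H = -1/6 × log_2(1/6) -1/6 × log_2(1/6) -1/6 × log_2(1/6) -7/18 × log_2(7/18) -1/9 × log_2(1/9)
H = 2.1746 bits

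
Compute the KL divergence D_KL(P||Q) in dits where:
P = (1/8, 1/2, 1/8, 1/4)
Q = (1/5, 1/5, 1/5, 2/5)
0.0969 dits

KL divergence: D_KL(P||Q) = Σ p(x) log(p(x)/q(x))

Computing term by term:
  x=0: 1/8 × log_10[(1/8)/(1/5)] = 1/8 × -0.2041 = -0.0255
  x=1: 1/2 × log_10[(1/2)/(1/5)] = 1/2 × 0.3979 = 0.1990
  x=2: 1/8 × log_10[(1/8)/(1/5)] = 1/8 × -0.2041 = -0.0255
  x=3: 1/4 × log_10[(1/4)/(2/5)] = 1/4 × -0.2041 = -0.0510

D_KL(P||Q) = 0.0969 dits

Note: KL divergence is always non-negative and equals 0 iff P = Q.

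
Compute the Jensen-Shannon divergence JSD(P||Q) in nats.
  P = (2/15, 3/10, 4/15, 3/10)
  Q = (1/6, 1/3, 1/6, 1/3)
0.0076 nats

Jensen-Shannon divergence is:
JSD(P||Q) = 0.5 × D_KL(P||M) + 0.5 × D_KL(Q||M)
where M = 0.5 × (P + Q) is the mixture distribution.

M = 0.5 × (2/15, 3/10, 4/15, 3/10) + 0.5 × (1/6, 1/3, 1/6, 1/3) = (3/20, 0.316667, 0.216667, 0.316667)

D_KL(P||M) = 0.0072 nats
D_KL(Q||M) = 0.0080 nats

JSD(P||Q) = 0.5 × 0.0072 + 0.5 × 0.0080 = 0.0076 nats

Unlike KL divergence, JSD is symmetric and bounded: 0 ≤ JSD ≤ log(2).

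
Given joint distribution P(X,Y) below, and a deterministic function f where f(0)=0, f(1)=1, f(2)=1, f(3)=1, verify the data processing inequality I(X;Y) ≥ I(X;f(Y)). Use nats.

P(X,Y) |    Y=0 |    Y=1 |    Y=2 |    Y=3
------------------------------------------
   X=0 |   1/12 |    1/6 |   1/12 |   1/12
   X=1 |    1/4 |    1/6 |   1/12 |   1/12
I(X;Y) = 0.0297, I(X;f(Y)) = 0.0297, inequality holds: 0.0297 ≥ 0.0297

Data Processing Inequality: For any Markov chain X → Y → Z, we have I(X;Y) ≥ I(X;Z).

Here Z = f(Y) is a deterministic function of Y, forming X → Y → Z.

Original I(X;Y) = 0.0297 nats

After applying f:
P(X,Z) where Z=f(Y):
- P(X,Z=0) = P(X,Y=0)
- P(X,Z=1) = P(X,Y=1) + P(X,Y=2) + P(X,Y=3)

I(X;Z) = I(X;f(Y)) = 0.0297 nats

Verification: 0.0297 ≥ 0.0297 ✓

Information cannot be created by processing; the function f can only lose information about X.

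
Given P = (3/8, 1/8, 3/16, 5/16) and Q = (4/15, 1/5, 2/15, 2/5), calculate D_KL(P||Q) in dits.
0.0243 dits

KL divergence: D_KL(P||Q) = Σ p(x) log(p(x)/q(x))

Computing term by term:
  x=0: 3/8 × log_10[(3/8)/(4/15)] = 3/8 × 0.1481 = 0.0555
  x=1: 1/8 × log_10[(1/8)/(1/5)] = 1/8 × -0.2041 = -0.0255
  x=2: 3/16 × log_10[(3/16)/(2/15)] = 3/16 × 0.1481 = 0.0278
  x=3: 5/16 × log_10[(5/16)/(2/5)] = 5/16 × -0.1072 = -0.0335

D_KL(P||Q) = 0.0243 dits

Note: KL divergence is always non-negative and equals 0 iff P = Q.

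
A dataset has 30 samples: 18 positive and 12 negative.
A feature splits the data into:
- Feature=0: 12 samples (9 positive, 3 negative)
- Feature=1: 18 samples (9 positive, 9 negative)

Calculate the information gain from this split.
0.0464 bits

Information Gain = H(Y) - H(Y|Feature)

Before split:
P(positive) = 18/30 = 0.6000
H(Y) = 0.9710 bits

After split:
Feature=0: H = 0.8113 bits (weight = 12/30)
Feature=1: H = 1.0000 bits (weight = 18/30)
H(Y|Feature) = (12/30)×0.8113 + (18/30)×1.0000 = 0.9245 bits

Information Gain = 0.9710 - 0.9245 = 0.0464 bits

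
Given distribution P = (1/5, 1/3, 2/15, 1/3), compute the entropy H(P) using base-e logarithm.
1.3229 nats

Shannon entropy is H(X) = -Σ p(x) log p(x).

For P = (1/5, 1/3, 2/15, 1/3):
H = -1/5 × log_e(1/5) -1/3 × log_e(1/3) -2/15 × log_e(2/15) -1/3 × log_e(1/3)
H = 1.3229 nats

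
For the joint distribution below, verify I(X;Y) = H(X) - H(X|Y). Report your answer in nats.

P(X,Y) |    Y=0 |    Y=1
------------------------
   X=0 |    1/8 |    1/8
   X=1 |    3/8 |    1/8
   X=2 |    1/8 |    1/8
I(X;Y) = 0.0338 nats

Mutual information has multiple equivalent forms:
- I(X;Y) = H(X) - H(X|Y)
- I(X;Y) = H(Y) - H(Y|X)
- I(X;Y) = H(X) + H(Y) - H(X,Y)

Computing all quantities:
H(X) = 1.0397, H(Y) = 0.6616, H(X,Y) = 1.6675
H(X|Y) = 1.0059, H(Y|X) = 0.6277

Verification:
H(X) - H(X|Y) = 1.0397 - 1.0059 = 0.0338
H(Y) - H(Y|X) = 0.6616 - 0.6277 = 0.0338
H(X) + H(Y) - H(X,Y) = 1.0397 + 0.6616 - 1.6675 = 0.0338

All forms give I(X;Y) = 0.0338 nats. ✓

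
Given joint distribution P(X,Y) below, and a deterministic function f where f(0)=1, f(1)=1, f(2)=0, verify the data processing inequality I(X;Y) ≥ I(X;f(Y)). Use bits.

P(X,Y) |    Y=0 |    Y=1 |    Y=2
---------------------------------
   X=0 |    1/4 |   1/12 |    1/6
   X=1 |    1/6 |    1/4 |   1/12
I(X;Y) = 0.0954, I(X;f(Y)) = 0.0271, inequality holds: 0.0954 ≥ 0.0271

Data Processing Inequality: For any Markov chain X → Y → Z, we have I(X;Y) ≥ I(X;Z).

Here Z = f(Y) is a deterministic function of Y, forming X → Y → Z.

Original I(X;Y) = 0.0954 bits

After applying f:
P(X,Z) where Z=f(Y):
- P(X,Z=0) = P(X,Y=2)
- P(X,Z=1) = P(X,Y=0) + P(X,Y=1)

I(X;Z) = I(X;f(Y)) = 0.0271 bits

Verification: 0.0954 ≥ 0.0271 ✓

Information cannot be created by processing; the function f can only lose information about X.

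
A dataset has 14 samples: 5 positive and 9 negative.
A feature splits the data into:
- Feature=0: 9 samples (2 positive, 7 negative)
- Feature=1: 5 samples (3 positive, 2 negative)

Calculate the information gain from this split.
0.1022 bits

Information Gain = H(Y) - H(Y|Feature)

Before split:
P(positive) = 5/14 = 0.3571
H(Y) = 0.9403 bits

After split:
Feature=0: H = 0.7642 bits (weight = 9/14)
Feature=1: H = 0.9710 bits (weight = 5/14)
H(Y|Feature) = (9/14)×0.7642 + (5/14)×0.9710 = 0.8380 bits

Information Gain = 0.9403 - 0.8380 = 0.1022 bits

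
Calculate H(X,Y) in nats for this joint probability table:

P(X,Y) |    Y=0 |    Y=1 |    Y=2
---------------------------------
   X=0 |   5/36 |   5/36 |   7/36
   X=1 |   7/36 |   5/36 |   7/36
1.7778 nats

Joint entropy is H(X,Y) = -Σ_{x,y} p(x,y) log p(x,y).

Summing over all non-zero entries:
H(X,Y) = -[5/36·log_e(5/36) + 5/36·log_e(5/36) + 7/36·log_e(7/36) + 7/36·log_e(7/36) + 5/36·log_e(5/36) + 7/36·log_e(7/36)]
H(X,Y) = 1.7778 nats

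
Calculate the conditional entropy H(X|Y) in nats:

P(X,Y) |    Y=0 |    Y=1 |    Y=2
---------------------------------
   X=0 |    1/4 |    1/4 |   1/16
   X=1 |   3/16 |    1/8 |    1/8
0.6568 nats

Using the chain rule: H(X|Y) = H(X,Y) - H(Y)

First, compute H(X,Y) = 1.7002 nats

Marginal P(Y) = (7/16, 3/8, 3/16)
H(Y) = 1.0434 nats

H(X|Y) = H(X,Y) - H(Y) = 1.7002 - 1.0434 = 0.6568 nats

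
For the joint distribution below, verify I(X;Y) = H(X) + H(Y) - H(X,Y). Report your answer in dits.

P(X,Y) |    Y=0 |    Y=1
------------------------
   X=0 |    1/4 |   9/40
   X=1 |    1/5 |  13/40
I(X;Y) = 0.0046 dits

Mutual information has multiple equivalent forms:
- I(X;Y) = H(X) - H(X|Y)
- I(X;Y) = H(Y) - H(Y|X)
- I(X;Y) = H(X) + H(Y) - H(X,Y)

Computing all quantities:
H(X) = 0.3005, H(Y) = 0.2989, H(X,Y) = 0.5947
H(X|Y) = 0.2959, H(Y|X) = 0.2942

Verification:
H(X) - H(X|Y) = 0.3005 - 0.2959 = 0.0046
H(Y) - H(Y|X) = 0.2989 - 0.2942 = 0.0046
H(X) + H(Y) - H(X,Y) = 0.3005 + 0.2989 - 0.5947 = 0.0046

All forms give I(X;Y) = 0.0046 dits. ✓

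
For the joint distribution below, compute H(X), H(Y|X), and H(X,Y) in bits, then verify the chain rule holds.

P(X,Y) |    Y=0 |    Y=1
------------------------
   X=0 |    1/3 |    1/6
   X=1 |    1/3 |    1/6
H(X,Y) = 1.9183, H(X) = 1.0000, H(Y|X) = 0.9183 (all in bits)

Chain rule: H(X,Y) = H(X) + H(Y|X)

Left side — joint entropy directly:
H(X,Y) = -Σ p(x,y) log p(x,y) = 1.9183 bits

Right side — compute H(Y|X) from the conditional distributions:
P(X) = (1/2, 1/2), so H(X) = 1.0000 bits
H(Y|X) = Σ_x P(X=x) · H(Y|X=x):
  P(Y|X=0) = (2/3, 1/3), H(Y|X=0) = 0.9183, weight P(X=0) = 1/2
  P(Y|X=1) = (2/3, 1/3), H(Y|X=1) = 0.9183, weight P(X=1) = 1/2
H(Y|X) = 0.9183 bits

H(X) + H(Y|X) = 1.0000 + 0.9183 = 1.9183 bits

Both sides equal 1.9183 bits. ✓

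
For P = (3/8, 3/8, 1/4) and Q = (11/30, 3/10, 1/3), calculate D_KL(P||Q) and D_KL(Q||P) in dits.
D_KL(P||Q) = 0.0088, D_KL(Q||P) = 0.0090

KL divergence is not symmetric: D_KL(P||Q) ≠ D_KL(Q||P) in general.

D_KL(P||Q) = 0.0088 dits
D_KL(Q||P) = 0.0090 dits

No, they are not equal!

This asymmetry is why KL divergence is not a true distance metric.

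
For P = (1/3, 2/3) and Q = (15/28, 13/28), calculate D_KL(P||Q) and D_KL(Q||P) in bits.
D_KL(P||Q) = 0.1198, D_KL(Q||P) = 0.1244

KL divergence is not symmetric: D_KL(P||Q) ≠ D_KL(Q||P) in general.

D_KL(P||Q) = 0.1198 bits
D_KL(Q||P) = 0.1244 bits

No, they are not equal!

This asymmetry is why KL divergence is not a true distance metric.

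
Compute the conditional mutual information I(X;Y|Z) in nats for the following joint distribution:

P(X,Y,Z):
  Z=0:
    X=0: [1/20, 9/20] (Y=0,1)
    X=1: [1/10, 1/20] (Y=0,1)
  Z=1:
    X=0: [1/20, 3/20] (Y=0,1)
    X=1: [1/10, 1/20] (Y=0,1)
0.1242 nats

Conditional mutual information: I(X;Y|Z) = H(X|Z) + H(Y|Z) - H(X,Y|Z)

H(Z) = 0.6474
H(X,Z) = 1.2376 → H(X|Z) = 0.5902
H(Y,Z) = 1.2376 → H(Y|Z) = 0.5902
H(X,Y,Z) = 1.7036 → H(X,Y|Z) = 1.0561

I(X;Y|Z) = 0.5902 + 0.5902 - 1.0561 = 0.1242 nats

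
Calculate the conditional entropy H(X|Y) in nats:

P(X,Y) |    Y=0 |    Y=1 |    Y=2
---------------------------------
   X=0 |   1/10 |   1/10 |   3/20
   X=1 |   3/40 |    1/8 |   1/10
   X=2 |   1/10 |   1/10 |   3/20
1.0878 nats

Using the chain rule: H(X|Y) = H(X,Y) - H(Y)

First, compute H(X,Y) = 2.1746 nats

Marginal P(Y) = (11/40, 13/40, 2/5)
H(Y) = 1.0868 nats

H(X|Y) = H(X,Y) - H(Y) = 2.1746 - 1.0868 = 1.0878 nats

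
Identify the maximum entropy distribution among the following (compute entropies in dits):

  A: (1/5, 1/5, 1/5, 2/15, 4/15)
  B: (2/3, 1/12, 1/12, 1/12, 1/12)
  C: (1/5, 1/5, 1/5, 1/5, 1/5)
C

For a discrete distribution over n outcomes, entropy is maximized by the uniform distribution.

Computing entropies:
H(A) = 0.6891 dits
H(B) = 0.4771 dits
H(C) = 0.6990 dits

The uniform distribution (where all probabilities equal 1/5) achieves the maximum entropy of log_10(5) = 0.6990 dits.

Distribution C has the highest entropy.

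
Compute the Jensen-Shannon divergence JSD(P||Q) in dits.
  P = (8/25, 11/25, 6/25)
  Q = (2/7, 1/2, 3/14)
0.0008 dits

Jensen-Shannon divergence is:
JSD(P||Q) = 0.5 × D_KL(P||M) + 0.5 × D_KL(Q||M)
where M = 0.5 × (P + Q) is the mixture distribution.

M = 0.5 × (8/25, 11/25, 6/25) + 0.5 × (2/7, 1/2, 3/14) = (0.302857, 0.47, 0.227143)

D_KL(P||M) = 0.0008 dits
D_KL(Q||M) = 0.0008 dits

JSD(P||Q) = 0.5 × 0.0008 + 0.5 × 0.0008 = 0.0008 dits

Unlike KL divergence, JSD is symmetric and bounded: 0 ≤ JSD ≤ log(2).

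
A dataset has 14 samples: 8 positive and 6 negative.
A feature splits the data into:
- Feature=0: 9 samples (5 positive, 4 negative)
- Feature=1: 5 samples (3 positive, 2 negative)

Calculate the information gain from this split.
0.0013 bits

Information Gain = H(Y) - H(Y|Feature)

Before split:
P(positive) = 8/14 = 0.5714
H(Y) = 0.9852 bits

After split:
Feature=0: H = 0.9911 bits (weight = 9/14)
Feature=1: H = 0.9710 bits (weight = 5/14)
H(Y|Feature) = (9/14)×0.9911 + (5/14)×0.9710 = 0.9839 bits

Information Gain = 0.9852 - 0.9839 = 0.0013 bits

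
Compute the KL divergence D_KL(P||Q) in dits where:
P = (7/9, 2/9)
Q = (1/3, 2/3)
0.1802 dits

KL divergence: D_KL(P||Q) = Σ p(x) log(p(x)/q(x))

Computing term by term:
  x=0: 7/9 × log_10[(7/9)/(1/3)] = 7/9 × 0.3680 = 0.2862
  x=1: 2/9 × log_10[(2/9)/(2/3)] = 2/9 × -0.4771 = -0.1060

D_KL(P||Q) = 0.1802 dits

Note: KL divergence is always non-negative and equals 0 iff P = Q.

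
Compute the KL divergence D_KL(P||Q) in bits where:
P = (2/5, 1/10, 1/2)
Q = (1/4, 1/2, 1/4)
0.5390 bits

KL divergence: D_KL(P||Q) = Σ p(x) log(p(x)/q(x))

Computing term by term:
  x=0: 2/5 × log_2[(2/5)/(1/4)] = 2/5 × 0.6781 = 0.2712
  x=1: 1/10 × log_2[(1/10)/(1/2)] = 1/10 × -2.3219 = -0.2322
  x=2: 1/2 × log_2[(1/2)/(1/4)] = 1/2 × 1.0000 = 0.5000

D_KL(P||Q) = 0.5390 bits

Note: KL divergence is always non-negative and equals 0 iff P = Q.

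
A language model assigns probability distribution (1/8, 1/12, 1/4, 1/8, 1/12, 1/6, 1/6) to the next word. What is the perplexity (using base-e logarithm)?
6.5394

Perplexity is e^H (or exp(H) for natural log).

First, H = -Σ p log p = 1.8778 nats
Perplexity = e^1.8778 = 6.5394

Interpretation: The model's uncertainty is equivalent to choosing uniformly among 6.5 options.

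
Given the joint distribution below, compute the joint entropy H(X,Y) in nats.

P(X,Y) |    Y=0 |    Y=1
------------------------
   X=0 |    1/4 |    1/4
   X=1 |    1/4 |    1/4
1.3863 nats

Joint entropy is H(X,Y) = -Σ_{x,y} p(x,y) log p(x,y).

Summing over all non-zero entries:
H(X,Y) = -[1/4·log_e(1/4) + 1/4·log_e(1/4) + 1/4·log_e(1/4) + 1/4·log_e(1/4)]
H(X,Y) = 1.3863 nats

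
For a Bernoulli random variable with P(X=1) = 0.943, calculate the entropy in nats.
0.2186 nats

The binary entropy function is:
H(p) = -p log(p) - (1-p) log(1-p)

H(0.943) = -0.943 × log_e(0.943) - 0.057 × log_e(0.057)
H(0.943) = 0.2186 nats

Note: Binary entropy is maximized at p=0.5 (H=1 bit) and minimized at p=0 or p=1 (H=0).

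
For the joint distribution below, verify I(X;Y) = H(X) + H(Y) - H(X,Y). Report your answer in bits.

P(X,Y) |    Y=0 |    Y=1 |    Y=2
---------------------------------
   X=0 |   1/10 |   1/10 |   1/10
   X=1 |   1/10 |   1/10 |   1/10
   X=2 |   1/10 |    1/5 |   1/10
I(X;Y) = 0.0200 bits

Mutual information has multiple equivalent forms:
- I(X;Y) = H(X) - H(X|Y)
- I(X;Y) = H(Y) - H(Y|X)
- I(X;Y) = H(X) + H(Y) - H(X,Y)

Computing all quantities:
H(X) = 1.5710, H(Y) = 1.5710, H(X,Y) = 3.1219
H(X|Y) = 1.5510, H(Y|X) = 1.5510

Verification:
H(X) - H(X|Y) = 1.5710 - 1.5510 = 0.0200
H(Y) - H(Y|X) = 1.5710 - 1.5510 = 0.0200
H(X) + H(Y) - H(X,Y) = 1.5710 + 1.5710 - 3.1219 = 0.0200

All forms give I(X;Y) = 0.0200 bits. ✓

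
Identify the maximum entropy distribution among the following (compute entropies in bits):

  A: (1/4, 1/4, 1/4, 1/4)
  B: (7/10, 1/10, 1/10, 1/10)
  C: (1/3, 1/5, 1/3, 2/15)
A

For a discrete distribution over n outcomes, entropy is maximized by the uniform distribution.

Computing entropies:
H(A) = 2.0000 bits
H(B) = 1.3568 bits
H(C) = 1.9086 bits

The uniform distribution (where all probabilities equal 1/4) achieves the maximum entropy of log_2(4) = 2.0000 bits.

Distribution A has the highest entropy.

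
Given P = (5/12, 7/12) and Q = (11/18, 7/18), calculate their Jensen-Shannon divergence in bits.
0.0275 bits

Jensen-Shannon divergence is:
JSD(P||Q) = 0.5 × D_KL(P||M) + 0.5 × D_KL(Q||M)
where M = 0.5 × (P + Q) is the mixture distribution.

M = 0.5 × (5/12, 7/12) + 0.5 × (11/18, 7/18) = (0.513889, 0.486111)

D_KL(P||M) = 0.0274 bits
D_KL(Q||M) = 0.0276 bits

JSD(P||Q) = 0.5 × 0.0274 + 0.5 × 0.0276 = 0.0275 bits

Unlike KL divergence, JSD is symmetric and bounded: 0 ≤ JSD ≤ log(2).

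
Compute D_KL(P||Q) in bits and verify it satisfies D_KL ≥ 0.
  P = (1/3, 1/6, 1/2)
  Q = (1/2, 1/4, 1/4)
0.2075 bits

KL divergence satisfies the Gibbs inequality: D_KL(P||Q) ≥ 0 for all distributions P, Q.

D_KL(P||Q) = Σ p(x) log(p(x)/q(x))
Term by term:
  x=0: 1/3 × log_2[(1/3)/(1/2)] = -0.1950
  x=1: 1/6 × log_2[(1/6)/(1/4)] = -0.0975
  x=2: 1/2 × log_2[(1/2)/(1/4)] = 0.5000
D_KL(P||Q) = 0.2075 bits

D_KL(P||Q) = 0.2075 ≥ 0 ✓

This non-negativity is a fundamental property: relative entropy cannot be negative because it measures how different Q is from P.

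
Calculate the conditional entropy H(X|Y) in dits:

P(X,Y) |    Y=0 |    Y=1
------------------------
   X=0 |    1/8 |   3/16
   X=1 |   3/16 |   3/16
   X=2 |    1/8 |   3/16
0.4734 dits

Using the chain rule: H(X|Y) = H(X,Y) - H(Y)

First, compute H(X,Y) = 0.7710 dits

Marginal P(Y) = (7/16, 9/16)
H(Y) = 0.2976 dits

H(X|Y) = H(X,Y) - H(Y) = 0.7710 - 0.2976 = 0.4734 dits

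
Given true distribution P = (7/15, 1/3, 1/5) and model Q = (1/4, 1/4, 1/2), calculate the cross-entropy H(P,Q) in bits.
1.8000 bits

Cross-entropy: H(P,Q) = -Σ p(x) log q(x)

Alternatively: H(P,Q) = H(P) + D_KL(P||Q)
H(P) = 1.5058 bits
D_KL(P||Q) = 0.2942 bits

H(P,Q) = 1.5058 + 0.2942 = 1.8000 bits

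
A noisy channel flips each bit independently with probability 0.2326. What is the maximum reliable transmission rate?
0.2175 bits

For a binary symmetric channel (BSC) with error probability p:
Capacity C = 1 - H(p) bits per symbol

where H(p) = -p log₂(p) - (1-p) log₂(1-p) is the binary entropy function.

H(0.2326) = 0.7825 bits
C = 1 - 0.7825 = 0.2175 bits per symbol

This means we can reliably transmit up to 0.2175 bits of information per channel use.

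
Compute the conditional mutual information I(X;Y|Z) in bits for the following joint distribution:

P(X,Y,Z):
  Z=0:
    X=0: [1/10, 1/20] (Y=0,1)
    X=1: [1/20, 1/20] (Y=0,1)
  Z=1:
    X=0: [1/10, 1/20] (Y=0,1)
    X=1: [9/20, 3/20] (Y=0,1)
0.0080 bits

Conditional mutual information: I(X;Y|Z) = H(X|Z) + H(Y|Z) - H(X,Y|Z)

H(Z) = 0.8113
H(X,Z) = 1.5955 → H(X|Z) = 0.7842
H(Y,Z) = 1.6815 → H(Y|Z) = 0.8702
H(X,Y,Z) = 2.4577 → H(X,Y|Z) = 1.6464

I(X;Y|Z) = 0.7842 + 0.8702 - 1.6464 = 0.0080 bits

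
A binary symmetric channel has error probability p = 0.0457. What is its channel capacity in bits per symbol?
0.7322 bits

For a binary symmetric channel (BSC) with error probability p:
Capacity C = 1 - H(p) bits per symbol

where H(p) = -p log₂(p) - (1-p) log₂(1-p) is the binary entropy function.

H(0.0457) = 0.2678 bits
C = 1 - 0.2678 = 0.7322 bits per symbol

This means we can reliably transmit up to 0.7322 bits of information per channel use.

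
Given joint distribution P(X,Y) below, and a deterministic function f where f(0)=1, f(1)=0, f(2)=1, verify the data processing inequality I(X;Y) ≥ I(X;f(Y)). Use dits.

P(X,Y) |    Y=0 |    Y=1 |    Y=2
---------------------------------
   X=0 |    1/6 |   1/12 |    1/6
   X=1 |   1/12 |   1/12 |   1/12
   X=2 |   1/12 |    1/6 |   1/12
I(X;Y) = 0.0164, I(X;f(Y)) = 0.0164, inequality holds: 0.0164 ≥ 0.0164

Data Processing Inequality: For any Markov chain X → Y → Z, we have I(X;Y) ≥ I(X;Z).

Here Z = f(Y) is a deterministic function of Y, forming X → Y → Z.

Original I(X;Y) = 0.0164 dits

After applying f:
P(X,Z) where Z=f(Y):
- P(X,Z=0) = P(X,Y=1)
- P(X,Z=1) = P(X,Y=0) + P(X,Y=2)

I(X;Z) = I(X;f(Y)) = 0.0164 dits

Verification: 0.0164 ≥ 0.0164 ✓

Information cannot be created by processing; the function f can only lose information about X.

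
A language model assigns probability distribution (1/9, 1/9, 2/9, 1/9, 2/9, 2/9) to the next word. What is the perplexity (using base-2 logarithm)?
5.6696

Perplexity is 2^H (or exp(H) for natural log).

First, H = -Σ p log p = 2.5033 bits
Perplexity = 2^2.5033 = 5.6696

Interpretation: The model's uncertainty is equivalent to choosing uniformly among 5.7 options.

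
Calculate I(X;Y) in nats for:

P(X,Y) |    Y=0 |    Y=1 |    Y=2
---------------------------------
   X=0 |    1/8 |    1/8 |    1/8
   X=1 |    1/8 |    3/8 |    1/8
0.0338 nats

Mutual information: I(X;Y) = H(X) + H(Y) - H(X,Y)

Marginals:
P(X) = (3/8, 5/8), H(X) = 0.6616 nats
P(Y) = (1/4, 1/2, 1/4), H(Y) = 1.0397 nats

Joint entropy: H(X,Y) = 1.6675 nats

I(X;Y) = 0.6616 + 1.0397 - 1.6675 = 0.0338 nats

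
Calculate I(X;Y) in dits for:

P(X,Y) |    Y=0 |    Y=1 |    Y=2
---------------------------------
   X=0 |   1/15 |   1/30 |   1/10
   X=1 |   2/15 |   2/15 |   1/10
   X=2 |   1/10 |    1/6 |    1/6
0.0122 dits

Mutual information: I(X;Y) = H(X) + H(Y) - H(X,Y)

Marginals:
P(X) = (1/5, 11/30, 13/30), H(X) = 0.4569 dits
P(Y) = (3/10, 1/3, 11/30), H(Y) = 0.4757 dits

Joint entropy: H(X,Y) = 0.9204 dits

I(X;Y) = 0.4569 + 0.4757 - 0.9204 = 0.0122 dits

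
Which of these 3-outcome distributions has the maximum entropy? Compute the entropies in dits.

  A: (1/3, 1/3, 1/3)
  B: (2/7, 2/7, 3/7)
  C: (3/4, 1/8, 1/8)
A

For a discrete distribution over n outcomes, entropy is maximized by the uniform distribution.

Computing entropies:
H(A) = 0.4771 dits
H(B) = 0.4686 dits
H(C) = 0.3195 dits

The uniform distribution (where all probabilities equal 1/3) achieves the maximum entropy of log_10(3) = 0.4771 dits.

Distribution A has the highest entropy.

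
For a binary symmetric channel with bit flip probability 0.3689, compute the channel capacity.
0.0502 bits

For a binary symmetric channel (BSC) with error probability p:
Capacity C = 1 - H(p) bits per symbol

where H(p) = -p log₂(p) - (1-p) log₂(1-p) is the binary entropy function.

H(0.3689) = 0.9498 bits
C = 1 - 0.9498 = 0.0502 bits per symbol

This means we can reliably transmit up to 0.0502 bits of information per channel use.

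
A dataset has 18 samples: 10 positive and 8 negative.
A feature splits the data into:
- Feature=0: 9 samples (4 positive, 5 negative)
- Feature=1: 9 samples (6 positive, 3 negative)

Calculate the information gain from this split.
0.0364 bits

Information Gain = H(Y) - H(Y|Feature)

Before split:
P(positive) = 10/18 = 0.5556
H(Y) = 0.9911 bits

After split:
Feature=0: H = 0.9911 bits (weight = 9/18)
Feature=1: H = 0.9183 bits (weight = 9/18)
H(Y|Feature) = (9/18)×0.9911 + (9/18)×0.9183 = 0.9547 bits

Information Gain = 0.9911 - 0.9547 = 0.0364 bits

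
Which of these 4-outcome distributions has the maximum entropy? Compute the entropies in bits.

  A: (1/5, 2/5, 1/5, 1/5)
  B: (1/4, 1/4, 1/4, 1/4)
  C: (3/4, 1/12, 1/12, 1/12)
B

For a discrete distribution over n outcomes, entropy is maximized by the uniform distribution.

Computing entropies:
H(A) = 1.9219 bits
H(B) = 2.0000 bits
H(C) = 1.2075 bits

The uniform distribution (where all probabilities equal 1/4) achieves the maximum entropy of log_2(4) = 2.0000 bits.

Distribution B has the highest entropy.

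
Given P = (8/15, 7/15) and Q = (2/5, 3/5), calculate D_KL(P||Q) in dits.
0.0157 dits

KL divergence: D_KL(P||Q) = Σ p(x) log(p(x)/q(x))

Computing term by term:
  x=0: 8/15 × log_10[(8/15)/(2/5)] = 8/15 × 0.1249 = 0.0666
  x=1: 7/15 × log_10[(7/15)/(3/5)] = 7/15 × -0.1091 = -0.0509

D_KL(P||Q) = 0.0157 dits

Note: KL divergence is always non-negative and equals 0 iff P = Q.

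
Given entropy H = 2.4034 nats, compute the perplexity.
11.0607

Perplexity is e^H (or exp(H) for natural log).

H = 2.4034 nats
Perplexity = e^2.4034 = 11.0607

Interpretation: The model's uncertainty is equivalent to choosing uniformly among 11.1 options.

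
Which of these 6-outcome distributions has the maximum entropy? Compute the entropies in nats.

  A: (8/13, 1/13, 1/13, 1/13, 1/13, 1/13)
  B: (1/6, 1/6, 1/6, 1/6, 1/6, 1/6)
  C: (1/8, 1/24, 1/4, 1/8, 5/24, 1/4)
B

For a discrete distribution over n outcomes, entropy is maximized by the uniform distribution.

Computing entropies:
H(A) = 1.2853 nats
H(B) = 1.7918 nats
H(C) = 1.6722 nats

The uniform distribution (where all probabilities equal 1/6) achieves the maximum entropy of log_e(6) = 1.7918 nats.

Distribution B has the highest entropy.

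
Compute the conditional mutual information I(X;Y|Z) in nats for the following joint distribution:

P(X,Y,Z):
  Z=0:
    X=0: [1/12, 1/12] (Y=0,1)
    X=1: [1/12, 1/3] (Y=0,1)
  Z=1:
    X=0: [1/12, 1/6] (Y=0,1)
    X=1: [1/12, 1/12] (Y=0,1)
0.0307 nats

Conditional mutual information: I(X;Y|Z) = H(X|Z) + H(Y|Z) - H(X,Y|Z)

H(Z) = 0.6792
H(X,Z) = 1.3086 → H(X|Z) = 0.6294
H(Y,Z) = 1.3086 → H(Y|Z) = 0.6294
H(X,Y,Z) = 1.9073 → H(X,Y|Z) = 1.2281

I(X;Y|Z) = 0.6294 + 0.6294 - 1.2281 = 0.0307 nats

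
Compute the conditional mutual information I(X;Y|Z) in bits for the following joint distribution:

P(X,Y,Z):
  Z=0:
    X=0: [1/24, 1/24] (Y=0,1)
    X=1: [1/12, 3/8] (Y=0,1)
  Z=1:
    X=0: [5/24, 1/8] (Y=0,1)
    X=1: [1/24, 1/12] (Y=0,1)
0.0480 bits

Conditional mutual information: I(X;Y|Z) = H(X|Z) + H(Y|Z) - H(X,Y|Z)

H(Z) = 0.9950
H(X,Z) = 1.7179 → H(X|Z) = 0.7230
H(Y,Z) = 1.8727 → H(Y|Z) = 0.8777
H(X,Y,Z) = 2.5477 → H(X,Y|Z) = 1.5527

I(X;Y|Z) = 0.7230 + 0.8777 - 1.5527 = 0.0480 bits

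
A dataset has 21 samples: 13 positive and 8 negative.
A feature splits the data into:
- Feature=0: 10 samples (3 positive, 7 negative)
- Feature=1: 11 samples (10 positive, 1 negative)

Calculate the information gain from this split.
0.3088 bits

Information Gain = H(Y) - H(Y|Feature)

Before split:
P(positive) = 13/21 = 0.6190
H(Y) = 0.9587 bits

After split:
Feature=0: H = 0.8813 bits (weight = 10/21)
Feature=1: H = 0.4395 bits (weight = 11/21)
H(Y|Feature) = (10/21)×0.8813 + (11/21)×0.4395 = 0.6499 bits

Information Gain = 0.9587 - 0.6499 = 0.3088 bits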